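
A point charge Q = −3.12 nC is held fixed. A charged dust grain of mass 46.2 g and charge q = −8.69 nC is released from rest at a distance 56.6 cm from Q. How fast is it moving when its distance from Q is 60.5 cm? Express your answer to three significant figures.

Only the electrostatic force acts, so mechanical energy is conserved: ½mv² = U₁ − U₂ = kQq(1/r₁ − 1/r₂).
U₁ − U₂ = (8.99×10⁹ N·m²/C²)(-3.12×10⁻⁹ C)(-8.69×10⁻⁹ C)(1/0.566 − 1/0.605) = 2.78×10⁻⁸ J.
v = √(2·2.78×10⁻⁸/0.0462) = 1.10×10⁻³ m/s.

1.10×10⁻³ m/s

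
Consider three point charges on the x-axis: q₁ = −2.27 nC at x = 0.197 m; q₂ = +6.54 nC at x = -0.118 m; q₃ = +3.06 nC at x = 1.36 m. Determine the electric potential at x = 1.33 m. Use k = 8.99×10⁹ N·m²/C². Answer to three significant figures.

940 V

The total potential is the scalar sum of each charge's contribution, V = Σ kqᵢ/rᵢ.
Distances from the field point to each charge: r₁ = 1.13 m, r₂ = 1.45 m, r₃ = 0.0300 m.
V = k[(-2.27×10⁻⁹)/(1.13) + (6.54×10⁻⁹)/(1.45) + (3.06×10⁻⁹)/(0.0300)] = 940 V.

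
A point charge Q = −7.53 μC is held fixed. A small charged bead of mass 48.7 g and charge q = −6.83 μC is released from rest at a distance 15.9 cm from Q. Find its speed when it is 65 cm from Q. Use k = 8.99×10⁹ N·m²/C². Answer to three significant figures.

9.50 m/s

Only the electrostatic force acts, so mechanical energy is conserved: ½mv² = U₁ − U₂ = kQq(1/r₁ − 1/r₂).
U₁ − U₂ = (8.99×10⁹ N·m²/C²)(-7.53×10⁻⁶ C)(-6.83×10⁻⁶ C)(1/0.159 − 1/0.650) = 2.20 J.
v = √(2·2.20/0.0487) = 9.50 m/s.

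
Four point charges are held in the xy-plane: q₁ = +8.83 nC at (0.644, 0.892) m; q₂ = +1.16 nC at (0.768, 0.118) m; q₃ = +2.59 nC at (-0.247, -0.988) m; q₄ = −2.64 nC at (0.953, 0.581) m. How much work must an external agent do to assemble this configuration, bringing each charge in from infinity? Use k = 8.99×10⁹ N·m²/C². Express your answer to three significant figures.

The assembly work is the sum of pairwise potential energies, U = Σ_{i<j} kqᵢqⱼ/rᵢⱼ.
Pair separations: r₁₂ = 0.784 m, r₁₃ = 2.08 m, r₁₄ = 0.438 m, r₂₃ = 1.50 m, r₂₄ = 0.499 m, r₃₄ = 1.98 m.
Summing all 6 pair terms gives U = -3.30×10⁻⁷ J.

-3.30×10⁻⁷ J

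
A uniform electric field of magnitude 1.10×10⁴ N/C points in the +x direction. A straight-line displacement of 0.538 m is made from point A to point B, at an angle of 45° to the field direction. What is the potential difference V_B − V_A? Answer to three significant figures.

Only the component of displacement along E changes the potential: ΔV = −E·d·cosθ.
ΔV = −(1.10×10⁴ V/m)(0.538 m)cos45° = -4180 V.

-4180 V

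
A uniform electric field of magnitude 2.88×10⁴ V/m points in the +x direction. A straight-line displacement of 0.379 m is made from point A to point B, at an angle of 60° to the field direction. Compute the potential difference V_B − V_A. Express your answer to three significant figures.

Only the component of displacement along E changes the potential: ΔV = −E·d·cosθ.
ΔV = −(2.88×10⁴ V/m)(0.379 m)cos60° = -5460 V.

-5460 V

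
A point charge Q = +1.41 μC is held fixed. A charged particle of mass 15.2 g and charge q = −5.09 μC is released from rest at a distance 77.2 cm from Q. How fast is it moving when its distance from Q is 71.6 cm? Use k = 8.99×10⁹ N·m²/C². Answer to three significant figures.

Only the electrostatic force acts, so mechanical energy is conserved: ½mv² = U₁ − U₂ = kQq(1/r₁ − 1/r₂).
U₁ − U₂ = (8.99×10⁹ N·m²/C²)(1.41×10⁻⁶ C)(-5.09×10⁻⁶ C)(1/0.772 − 1/0.716) = 6.54×10⁻³ J.
v = √(2·6.54×10⁻³/0.0152) = 0.927 m/s.

0.927 m/s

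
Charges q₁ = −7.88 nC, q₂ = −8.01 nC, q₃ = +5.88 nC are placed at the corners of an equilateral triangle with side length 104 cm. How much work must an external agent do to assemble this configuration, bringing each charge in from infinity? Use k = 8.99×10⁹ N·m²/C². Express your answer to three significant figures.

The work to assemble the configuration equals its total potential energy, U = Σ kqᵢqⱼ/rᵢⱼ over all pairs.
All three pair separations equal the side length, 1.04 m.
U = (5.46×10⁻⁷) + (-4.01×10⁻⁷) + (-4.07×10⁻⁷) = -2.62×10⁻⁷ J.

-2.62×10⁻⁷ J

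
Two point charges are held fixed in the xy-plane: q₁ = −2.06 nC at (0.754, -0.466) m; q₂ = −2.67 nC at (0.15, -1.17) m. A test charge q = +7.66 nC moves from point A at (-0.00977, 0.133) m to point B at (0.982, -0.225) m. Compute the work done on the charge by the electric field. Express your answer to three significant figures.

2.87×10⁻⁷ J

The work done by the electric force is W_field = −ΔU = −q(V_B − V_A) = q(V_A − V_B).
At A: distances to the source charges are 0.971 m, 1.31 m; V_A = Σ kqᵢ/rᵢ = -37.4 V.
At B: distances to the source charges are 0.332 m, 1.26 m; V_B = Σ kqᵢ/rᵢ = -74.9 V.
ΔV = V_B − V_A = -37.5 V.
W_field = −qΔV = −(7.66×10⁻⁹ C)(-37.5 V) = 2.87×10⁻⁷ J.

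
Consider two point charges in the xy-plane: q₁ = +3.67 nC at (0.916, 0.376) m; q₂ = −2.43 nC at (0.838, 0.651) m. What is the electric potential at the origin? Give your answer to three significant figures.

12.7 V

The total potential is the scalar sum of each charge's contribution, V = Σ kqᵢ/rᵢ.
Distances from the field point to each charge: r₁ = 0.990 m, r₂ = 1.06 m.
V = k[(3.67×10⁻⁹)/(0.990) + (-2.43×10⁻⁹)/(1.06)] = 12.7 V.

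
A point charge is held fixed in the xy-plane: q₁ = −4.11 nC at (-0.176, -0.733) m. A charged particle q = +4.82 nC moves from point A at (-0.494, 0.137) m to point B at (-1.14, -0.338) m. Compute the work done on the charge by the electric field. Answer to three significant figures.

-2.13×10⁻⁸ J

The work done by the electric force is W_field = −ΔU = −q(V_B − V_A) = q(V_A − V_B).
At A: distance to the source charge is 0.926 m; V_A = kq₁/r = -39.9 V.
At B: distance to the source charge is 1.04 m; V_B = kq₁/r = -35.5 V.
ΔV = V_B − V_A = 4.42 V.
W_field = −qΔV = −(4.82×10⁻⁹ C)(4.42 V) = -2.13×10⁻⁸ J.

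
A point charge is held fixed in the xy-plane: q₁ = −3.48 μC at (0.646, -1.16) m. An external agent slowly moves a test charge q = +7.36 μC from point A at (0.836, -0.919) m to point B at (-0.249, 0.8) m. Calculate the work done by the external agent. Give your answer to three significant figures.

For quasistatic motion the external work equals the change in potential energy: W_ext = qΔV = q(V_B − V_A).
At A: distance to the source charge is 0.307 m; V_A = kq₁/r = -1.02×10⁵ V.
At B: distance to the source charge is 2.15 m; V_B = kq₁/r = -1.45×10⁴ V.
ΔV = V_B − V_A = 8.74×10⁴ V.
W_ext = qΔV = (7.36×10⁻⁶ C)(8.74×10⁴ V) = 0.643 J.

0.643 J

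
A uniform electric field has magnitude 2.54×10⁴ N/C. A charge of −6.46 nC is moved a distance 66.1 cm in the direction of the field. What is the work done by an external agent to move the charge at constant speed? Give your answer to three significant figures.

1.08×10⁻⁴ J

The potential change for a displacement 66.1 cm in the direction of the field is ΔV = −Ed = -1.68×10⁴ V.
W_ext = qΔV = 1.08×10⁻⁴ J.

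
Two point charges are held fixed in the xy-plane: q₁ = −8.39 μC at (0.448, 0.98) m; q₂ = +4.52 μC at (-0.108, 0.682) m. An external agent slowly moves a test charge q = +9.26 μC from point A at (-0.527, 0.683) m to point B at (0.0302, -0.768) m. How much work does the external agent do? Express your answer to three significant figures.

-0.343 J

For quasistatic motion the external work equals the change in potential energy: W_ext = qΔV = q(V_B − V_A).
At A: distances to the source charges are 1.02 m, 0.419 m; V_A = Σ kqᵢ/rᵢ = 2.30×10⁴ V.
At B: distances to the source charges are 1.80 m, 1.46 m; V_B = Σ kqᵢ/rᵢ = -1.41×10⁴ V.
ΔV = V_B − V_A = -3.70×10⁴ V.
W_ext = qΔV = (9.26×10⁻⁶ C)(-3.70×10⁴ V) = -0.343 J.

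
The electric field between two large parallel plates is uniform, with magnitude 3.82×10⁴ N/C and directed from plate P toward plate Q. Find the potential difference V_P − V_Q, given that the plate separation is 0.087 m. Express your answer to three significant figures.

3320 V

In a uniform field, potential decreases in the direction of E: ΔV = −E·d for a displacement d parallel to E.
Going from Q to P is a displacement of 0.087 m opposite to the field, so V_P − V_Q = +Ed = 3320 V.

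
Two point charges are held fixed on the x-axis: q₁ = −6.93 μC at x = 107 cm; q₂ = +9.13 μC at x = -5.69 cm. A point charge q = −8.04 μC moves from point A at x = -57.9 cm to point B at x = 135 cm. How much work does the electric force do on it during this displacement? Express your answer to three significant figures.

The work done by the electric force is W_field = −ΔU = −q(V_B − V_A) = q(V_A − V_B).
At A: distances to the source charges are 1.65 m, 0.522 m; V_A = Σ kqᵢ/rᵢ = 1.19×10⁵ V.
At B: distances to the source charges are 0.280 m, 1.41 m; V_B = Σ kqᵢ/rᵢ = -1.64×10⁵ V.
ΔV = V_B − V_A = -2.84×10⁵ V.
W_field = −qΔV = −(-8.04×10⁻⁶ C)(-2.84×10⁵ V) = -2.28 J.

-2.28 J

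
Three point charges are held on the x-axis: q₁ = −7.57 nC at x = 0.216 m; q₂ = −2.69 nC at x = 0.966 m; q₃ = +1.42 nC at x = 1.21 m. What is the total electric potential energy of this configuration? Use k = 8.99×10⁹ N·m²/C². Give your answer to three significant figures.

6.13×10⁻⁹ J

The assembly work is the sum of pairwise potential energies, U = Σ_{i<j} kqᵢqⱼ/rᵢⱼ.
Pair separations: r₁₂ = 0.750 m, r₁₃ = 0.994 m, r₂₃ = 0.244 m.
U = (2.44×10⁻⁷) + (-9.72×10⁻⁸) + (-1.41×10⁻⁷) = 6.13×10⁻⁹ J.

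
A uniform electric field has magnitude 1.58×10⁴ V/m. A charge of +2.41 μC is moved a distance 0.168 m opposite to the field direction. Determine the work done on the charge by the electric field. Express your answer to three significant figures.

The potential change for a displacement 0.168 m opposite to the field direction is ΔV = +Ed = 2650 V.
W_field = −qΔV = -6.40×10⁻³ J.

-6.40×10⁻³ J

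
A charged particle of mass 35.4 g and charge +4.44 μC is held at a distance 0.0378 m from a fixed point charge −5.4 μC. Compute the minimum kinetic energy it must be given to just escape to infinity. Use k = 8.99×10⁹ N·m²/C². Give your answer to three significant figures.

5.70 J

To just escape, total mechanical energy must reach zero at infinity: ½mv²_min + U = 0, so ½mv²_min = −U = |kQq|/r.
|U| = |kQq|/r = (8.99×10⁹ N·m²/C²)(5.40×10⁻⁶)(4.44×10⁻⁶)/(0.0378) = 5.70 J.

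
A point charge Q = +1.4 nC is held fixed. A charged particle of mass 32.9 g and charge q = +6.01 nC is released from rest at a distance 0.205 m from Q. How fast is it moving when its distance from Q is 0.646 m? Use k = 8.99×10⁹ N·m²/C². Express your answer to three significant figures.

3.91×10⁻³ m/s

Only the electrostatic force acts, so mechanical energy is conserved: ½mv² = U₁ − U₂ = kQq(1/r₁ − 1/r₂).
U₁ − U₂ = (8.99×10⁹ N·m²/C²)(1.40×10⁻⁹ C)(6.01×10⁻⁹ C)(1/0.205 − 1/0.646) = 2.52×10⁻⁷ J.
v = √(2·2.52×10⁻⁷/0.0329) = 3.91×10⁻³ m/s.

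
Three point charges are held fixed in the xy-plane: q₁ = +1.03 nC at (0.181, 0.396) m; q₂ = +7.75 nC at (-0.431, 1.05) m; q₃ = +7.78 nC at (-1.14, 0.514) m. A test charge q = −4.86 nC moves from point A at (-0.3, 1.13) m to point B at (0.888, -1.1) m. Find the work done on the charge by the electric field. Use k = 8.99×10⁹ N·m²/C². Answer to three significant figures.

-2.29×10⁻⁶ J

The work done by the electric force is W_field = −ΔU = −q(V_B − V_A) = q(V_A − V_B).
At A: distances to the source charges are 0.878 m, 0.153 m, 1.04 m; V_A = Σ kqᵢ/rᵢ = 532 V.
At B: distances to the source charges are 1.65 m, 2.52 m, 2.59 m; V_B = Σ kqᵢ/rᵢ = 60.2 V.
ΔV = V_B − V_A = -471 V.
W_field = −qΔV = −(-4.86×10⁻⁹ C)(-471 V) = -2.29×10⁻⁶ J.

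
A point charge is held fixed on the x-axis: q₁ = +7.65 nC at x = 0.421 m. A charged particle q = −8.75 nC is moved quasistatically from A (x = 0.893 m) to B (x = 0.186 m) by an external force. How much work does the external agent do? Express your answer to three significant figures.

For quasistatic motion the external work equals the change in potential energy: W_ext = qΔV = q(V_B − V_A).
At A: distance to the source charge is 0.472 m; V_A = kq₁/r = 146 V.
At B: distance to the source charge is 0.235 m; V_B = kq₁/r = 293 V.
ΔV = V_B − V_A = 147 V.
W_ext = qΔV = (-8.75×10⁻⁹ C)(147 V) = -1.29×10⁻⁶ J.

-1.29×10⁻⁶ J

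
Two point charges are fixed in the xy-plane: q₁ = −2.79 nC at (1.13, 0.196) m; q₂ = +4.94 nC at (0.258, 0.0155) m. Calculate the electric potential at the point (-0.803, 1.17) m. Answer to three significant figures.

The total potential is the scalar sum of each charge's contribution, V = Σ kqᵢ/rᵢ.
Distances from the field point to each charge: r₁ = 2.16 m, r₂ = 1.57 m.
V = k[(-2.79×10⁻⁹)/(2.16) + (4.94×10⁻⁹)/(1.57)] = 16.7 V.

16.7 V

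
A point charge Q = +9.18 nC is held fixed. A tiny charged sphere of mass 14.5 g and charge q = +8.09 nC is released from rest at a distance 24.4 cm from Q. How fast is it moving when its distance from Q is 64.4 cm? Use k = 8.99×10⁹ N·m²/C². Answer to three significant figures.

0.0153 m/s

Only the electrostatic force acts, so mechanical energy is conserved: ½mv² = U₁ − U₂ = kQq(1/r₁ − 1/r₂).
U₁ − U₂ = (8.99×10⁹ N·m²/C²)(9.18×10⁻⁹ C)(8.09×10⁻⁹ C)(1/0.244 − 1/0.644) = 1.70×10⁻⁶ J.
v = √(2·1.70×10⁻⁶/0.0145) = 0.0153 m/s.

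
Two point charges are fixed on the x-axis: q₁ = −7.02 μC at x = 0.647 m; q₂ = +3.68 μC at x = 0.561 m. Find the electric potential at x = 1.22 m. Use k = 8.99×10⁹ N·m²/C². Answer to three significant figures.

The total potential is the scalar sum of each charge's contribution, V = Σ kqᵢ/rᵢ.
Distances from the field point to each charge: r₁ = 0.573 m, r₂ = 0.659 m.
V = k[(-7.02×10⁻⁶)/(0.573) + (3.68×10⁻⁶)/(0.659)] = -5.99×10⁴ V.

-5.99×10⁴ V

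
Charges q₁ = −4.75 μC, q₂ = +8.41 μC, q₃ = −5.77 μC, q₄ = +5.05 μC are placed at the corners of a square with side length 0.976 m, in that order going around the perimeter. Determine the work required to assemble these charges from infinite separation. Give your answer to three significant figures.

The work to assemble the configuration equals its total potential energy, U = Σ kqᵢqⱼ/rᵢⱼ over all pairs.
The four side pairs have separation 0.976 m and the two diagonal pairs 1.38 m.
Summing all 6 pair terms gives U = -0.849 J.

-0.849 J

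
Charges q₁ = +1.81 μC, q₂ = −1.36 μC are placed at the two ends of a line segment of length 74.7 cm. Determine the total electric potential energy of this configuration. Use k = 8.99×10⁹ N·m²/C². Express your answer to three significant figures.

The work to assemble the configuration equals its total potential energy, U = Σ kqᵢqⱼ/rᵢⱼ over all pairs.
The separation is r = 0.747 m.
U = (-0.0296) = -0.0296 J.

-0.0296 J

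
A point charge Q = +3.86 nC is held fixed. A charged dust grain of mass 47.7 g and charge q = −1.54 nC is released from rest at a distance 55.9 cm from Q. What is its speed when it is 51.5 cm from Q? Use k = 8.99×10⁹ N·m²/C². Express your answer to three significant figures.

5.85×10⁻⁴ m/s

Only the electrostatic force acts, so mechanical energy is conserved: ½mv² = U₁ − U₂ = kQq(1/r₁ − 1/r₂).
U₁ − U₂ = (8.99×10⁹ N·m²/C²)(3.86×10⁻⁹ C)(-1.54×10⁻⁹ C)(1/0.559 − 1/0.515) = 8.17×10⁻⁹ J.
v = √(2·8.17×10⁻⁹/0.0477) = 5.85×10⁻⁴ m/s.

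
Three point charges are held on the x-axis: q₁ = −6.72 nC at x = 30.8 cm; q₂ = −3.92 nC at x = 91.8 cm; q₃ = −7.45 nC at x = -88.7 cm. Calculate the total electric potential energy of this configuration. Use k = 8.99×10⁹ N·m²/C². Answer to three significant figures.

9.10×10⁻⁷ J

The work to assemble the configuration equals its total potential energy, U = Σ kqᵢqⱼ/rᵢⱼ over all pairs.
Pair separations: r₁₂ = 0.610 m, r₁₃ = 1.20 m, r₂₃ = 1.80 m.
U = (3.88×10⁻⁷) + (3.77×10⁻⁷) + (1.45×10⁻⁷) = 9.10×10⁻⁷ J.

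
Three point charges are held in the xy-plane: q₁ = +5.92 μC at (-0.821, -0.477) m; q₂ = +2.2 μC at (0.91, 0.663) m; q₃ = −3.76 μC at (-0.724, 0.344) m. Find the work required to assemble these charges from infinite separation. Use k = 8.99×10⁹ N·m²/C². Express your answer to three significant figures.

The assembly work is the sum of pairwise potential energies, U = Σ_{i<j} kqᵢqⱼ/rᵢⱼ.
Pair separations: r₁₂ = 2.07 m, r₁₃ = 0.827 m, r₂₃ = 1.66 m.
U = (0.0565) + (-0.242) + (-0.0447) = -0.230 J.

-0.230 J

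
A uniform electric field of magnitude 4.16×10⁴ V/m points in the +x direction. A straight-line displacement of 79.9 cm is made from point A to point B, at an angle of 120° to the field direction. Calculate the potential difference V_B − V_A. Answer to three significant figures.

Only the component of displacement along E changes the potential: ΔV = −E·d·cosθ.
ΔV = −(4.16×10⁴ V/m)(0.799 m)cos120° = 1.66×10⁴ V.

1.66×10⁴ V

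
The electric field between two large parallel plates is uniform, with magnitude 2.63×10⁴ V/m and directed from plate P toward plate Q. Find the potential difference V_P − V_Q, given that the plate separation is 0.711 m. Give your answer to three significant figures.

In a uniform field, potential decreases in the direction of E: ΔV = −E·d for a displacement d parallel to E.
Going from Q to P is a displacement of 0.711 m opposite to the field, so V_P − V_Q = +Ed = 1.87×10⁴ V.

1.87×10⁴ V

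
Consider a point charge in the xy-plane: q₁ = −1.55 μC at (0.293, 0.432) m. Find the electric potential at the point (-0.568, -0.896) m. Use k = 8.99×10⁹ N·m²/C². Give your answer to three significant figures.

-8800 V

Electric potential is a scalar, so the contributions from each charge add algebraically: V = Σ kqᵢ/rᵢ.
Distances from the field point to each charge: r₁ = 1.58 m.
V = k[(-1.55×10⁻⁶)/(1.58)] = -8800 V.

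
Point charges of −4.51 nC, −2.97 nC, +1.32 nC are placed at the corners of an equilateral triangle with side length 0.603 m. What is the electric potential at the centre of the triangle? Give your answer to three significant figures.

-159 V

Electric potential is a scalar, so the contributions from each charge add algebraically: V = Σ kqᵢ/rᵢ.
The distance from each vertex to the centroid is a/√3 = 0.348 m.
V = k[(-4.51×10⁻⁹)/(0.348) + (-2.97×10⁻⁹)/(0.348) + (1.32×10⁻⁹)/(0.348)] = -159 V.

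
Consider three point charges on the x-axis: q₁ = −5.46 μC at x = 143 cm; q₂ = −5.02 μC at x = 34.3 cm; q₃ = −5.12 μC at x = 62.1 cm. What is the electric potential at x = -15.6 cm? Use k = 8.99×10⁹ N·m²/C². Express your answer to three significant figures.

-1.81×10⁵ V

Electric potential is a scalar, so the contributions from each charge add algebraically: V = Σ kqᵢ/rᵢ.
Distances from the field point to each charge: r₁ = 1.59 m, r₂ = 0.499 m, r₃ = 0.777 m.
V = k[(-5.46×10⁻⁶)/(1.59) + (-5.02×10⁻⁶)/(0.499) + (-5.12×10⁻⁶)/(0.777)] = -1.81×10⁵ V.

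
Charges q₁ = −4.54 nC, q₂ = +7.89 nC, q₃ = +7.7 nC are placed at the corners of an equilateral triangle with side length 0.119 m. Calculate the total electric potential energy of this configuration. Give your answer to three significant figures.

The assembly work is the sum of pairwise potential energies, U = Σ_{i<j} kqᵢqⱼ/rᵢⱼ.
All three pair separations equal the side length, 0.119 m.
U = (-2.71×10⁻⁶) + (-2.64×10⁻⁶) + (4.59×10⁻⁶) = -7.57×10⁻⁷ J.

-7.57×10⁻⁷ J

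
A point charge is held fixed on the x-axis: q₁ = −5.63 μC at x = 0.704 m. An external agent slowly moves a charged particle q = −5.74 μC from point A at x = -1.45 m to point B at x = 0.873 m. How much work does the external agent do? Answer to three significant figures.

For quasistatic motion the external work equals the change in potential energy: W_ext = qΔV = q(V_B − V_A).
At A: distance to the source charge is 2.15 m; V_A = kq₁/r = -2.35×10⁴ V.
At B: distance to the source charge is 0.169 m; V_B = kq₁/r = -2.99×10⁵ V.
ΔV = V_B − V_A = -2.76×10⁵ V.
W_ext = qΔV = (-5.74×10⁻⁶ C)(-2.76×10⁵ V) = 1.58 J.

1.58 J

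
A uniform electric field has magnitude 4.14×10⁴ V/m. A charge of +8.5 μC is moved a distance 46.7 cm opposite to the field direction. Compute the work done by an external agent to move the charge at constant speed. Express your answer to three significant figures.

0.164 J

The potential change for a displacement 46.7 cm opposite to the field direction is ΔV = +Ed = 1.93×10⁴ V.
W_ext = qΔV = 0.164 J.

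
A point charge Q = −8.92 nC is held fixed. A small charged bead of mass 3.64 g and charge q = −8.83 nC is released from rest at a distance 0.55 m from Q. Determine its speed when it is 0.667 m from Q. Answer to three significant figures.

0.0111 m/s

Only the electrostatic force acts, so mechanical energy is conserved: ½mv² = U₁ − U₂ = kQq(1/r₁ − 1/r₂).
U₁ − U₂ = (8.99×10⁹ N·m²/C²)(-8.92×10⁻⁹ C)(-8.83×10⁻⁹ C)(1/0.550 − 1/0.667) = 2.26×10⁻⁷ J.
v = √(2·2.26×10⁻⁷/3.64×10⁻³) = 0.0111 m/s.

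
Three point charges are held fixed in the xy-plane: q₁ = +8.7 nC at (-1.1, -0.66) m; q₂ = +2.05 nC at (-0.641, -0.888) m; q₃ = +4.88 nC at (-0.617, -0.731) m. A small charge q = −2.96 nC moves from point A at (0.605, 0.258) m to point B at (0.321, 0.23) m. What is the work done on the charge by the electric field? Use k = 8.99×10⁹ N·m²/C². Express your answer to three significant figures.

The work done by the electric force is W_field = −ΔU = −q(V_B − V_A) = q(V_A − V_B).
At A: distances to the source charges are 1.94 m, 1.69 m, 1.57 m; V_A = Σ kqᵢ/rᵢ = 79.2 V.
At B: distances to the source charges are 1.68 m, 1.47 m, 1.34 m; V_B = Σ kqᵢ/rᵢ = 91.8 V.
ΔV = V_B − V_A = 12.6 V.
W_field = −qΔV = −(-2.96×10⁻⁹ C)(12.6 V) = 3.74×10⁻⁸ J.

3.74×10⁻⁸ J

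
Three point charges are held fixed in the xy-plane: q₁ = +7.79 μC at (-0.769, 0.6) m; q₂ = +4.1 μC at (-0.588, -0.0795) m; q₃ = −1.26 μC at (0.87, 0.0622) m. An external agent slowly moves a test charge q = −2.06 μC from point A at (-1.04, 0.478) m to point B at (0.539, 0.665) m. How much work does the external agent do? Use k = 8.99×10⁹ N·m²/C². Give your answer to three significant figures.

0.447 J

For quasistatic motion the external work equals the change in potential energy: W_ext = qΔV = q(V_B − V_A).
At A: distances to the source charges are 0.297 m, 0.718 m, 1.95 m; V_A = Σ kqᵢ/rᵢ = 2.81×10⁵ V.
At B: distances to the source charges are 1.31 m, 1.35 m, 0.688 m; V_B = Σ kqᵢ/rᵢ = 6.43×10⁴ V.
ΔV = V_B − V_A = -2.17×10⁵ V.
W_ext = qΔV = (-2.06×10⁻⁶ C)(-2.17×10⁵ V) = 0.447 J.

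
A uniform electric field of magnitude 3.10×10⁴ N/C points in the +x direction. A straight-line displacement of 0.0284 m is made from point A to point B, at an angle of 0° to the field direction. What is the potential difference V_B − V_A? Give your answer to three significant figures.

Only the component of displacement along E changes the potential: ΔV = −E·d·cosθ.
ΔV = −(3.10×10⁴ V/m)(0.0284 m)cos0° = -880 V.

-880 V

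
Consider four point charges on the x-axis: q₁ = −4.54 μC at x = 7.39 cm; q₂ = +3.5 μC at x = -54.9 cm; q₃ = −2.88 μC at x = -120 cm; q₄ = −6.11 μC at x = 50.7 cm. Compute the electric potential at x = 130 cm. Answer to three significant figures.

Electric potential is a scalar, so the contributions from each charge add algebraically: V = Σ kqᵢ/rᵢ.
Distances from the field point to each charge: r₁ = 1.23 m, r₂ = 1.85 m, r₃ = 2.50 m, r₄ = 0.793 m.
V = k[(-4.54×10⁻⁶)/(1.23) + (3.50×10⁻⁶)/(1.85) + (-2.88×10⁻⁶)/(2.50) + (-6.11×10⁻⁶)/(0.793)] = -9.59×10⁴ V.

-9.59×10⁴ V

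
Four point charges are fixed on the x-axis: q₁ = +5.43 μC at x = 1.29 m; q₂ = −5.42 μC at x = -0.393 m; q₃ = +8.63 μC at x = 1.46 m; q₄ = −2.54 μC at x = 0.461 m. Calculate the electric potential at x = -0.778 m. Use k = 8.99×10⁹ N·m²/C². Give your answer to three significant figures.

-8.67×10⁴ V

The total potential is the scalar sum of each charge's contribution, V = Σ kqᵢ/rᵢ.
Distances from the field point to each charge: r₁ = 2.07 m, r₂ = 0.385 m, r₃ = 2.24 m, r₄ = 1.24 m.
V = k[(5.43×10⁻⁶)/(2.07) + (-5.42×10⁻⁶)/(0.385) + (8.63×10⁻⁶)/(2.24) + (-2.54×10⁻⁶)/(1.24)] = -8.67×10⁴ V.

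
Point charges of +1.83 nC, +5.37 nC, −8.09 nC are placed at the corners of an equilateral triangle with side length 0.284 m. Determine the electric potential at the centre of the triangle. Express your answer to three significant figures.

-48.8 V

Electric potential is a scalar, so the contributions from each charge add algebraically: V = Σ kqᵢ/rᵢ.
The distance from each vertex to the centroid is a/√3 = 0.164 m.
V = k[(1.83×10⁻⁹)/(0.164) + (5.37×10⁻⁹)/(0.164) + (-8.09×10⁻⁹)/(0.164)] = -48.8 V.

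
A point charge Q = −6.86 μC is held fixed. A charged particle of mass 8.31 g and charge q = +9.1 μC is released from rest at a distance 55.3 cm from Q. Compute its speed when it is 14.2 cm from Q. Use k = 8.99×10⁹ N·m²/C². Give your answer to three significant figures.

Only the electrostatic force acts, so mechanical energy is conserved: ½mv² = U₁ − U₂ = kQq(1/r₁ − 1/r₂).
U₁ − U₂ = (8.99×10⁹ N·m²/C²)(-6.86×10⁻⁶ C)(9.10×10⁻⁶ C)(1/0.553 − 1/0.142) = 2.94 J.
v = √(2·2.94/8.31×10⁻³) = 26.6 m/s.

26.6 m/s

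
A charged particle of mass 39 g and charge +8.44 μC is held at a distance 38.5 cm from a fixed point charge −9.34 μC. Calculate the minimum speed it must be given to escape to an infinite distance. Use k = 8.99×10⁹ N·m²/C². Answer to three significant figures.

9.72 m/s

To just escape, total mechanical energy must reach zero at infinity: ½mv²_min + U = 0, so ½mv²_min = −U = |kQq|/r.
|U| = |kQq|/r = (8.99×10⁹ N·m²/C²)(9.34×10⁻⁶)(8.44×10⁻⁶)/(0.385) = 1.84 J.
v_min = √(2|U|/m) = √(2·1.84/0.0390) = 9.72 m/s.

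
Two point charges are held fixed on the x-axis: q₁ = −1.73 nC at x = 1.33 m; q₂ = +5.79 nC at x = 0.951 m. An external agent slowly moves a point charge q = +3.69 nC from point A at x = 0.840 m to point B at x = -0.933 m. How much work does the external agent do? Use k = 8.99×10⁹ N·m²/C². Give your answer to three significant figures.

For quasistatic motion the external work equals the change in potential energy: W_ext = qΔV = q(V_B − V_A).
At A: distances to the source charges are 0.490 m, 0.111 m; V_A = Σ kqᵢ/rᵢ = 437 V.
At B: distances to the source charges are 2.26 m, 1.88 m; V_B = Σ kqᵢ/rᵢ = 20.8 V.
ΔV = V_B − V_A = -416 V.
W_ext = qΔV = (3.69×10⁻⁹ C)(-416 V) = -1.54×10⁻⁶ J.

-1.54×10⁻⁶ J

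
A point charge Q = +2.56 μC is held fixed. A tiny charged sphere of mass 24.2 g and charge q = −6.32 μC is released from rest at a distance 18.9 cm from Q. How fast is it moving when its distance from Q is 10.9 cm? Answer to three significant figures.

6.83 m/s

Only the electrostatic force acts, so mechanical energy is conserved: ½mv² = U₁ − U₂ = kQq(1/r₁ − 1/r₂).
U₁ − U₂ = (8.99×10⁹ N·m²/C²)(2.56×10⁻⁶ C)(-6.32×10⁻⁶ C)(1/0.189 − 1/0.109) = 0.565 J.
v = √(2·0.565/0.0242) = 6.83 m/s.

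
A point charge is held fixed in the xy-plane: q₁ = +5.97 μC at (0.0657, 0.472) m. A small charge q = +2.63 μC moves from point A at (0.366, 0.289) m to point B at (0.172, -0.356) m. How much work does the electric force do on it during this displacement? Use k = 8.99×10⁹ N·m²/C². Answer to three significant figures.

0.232 J

The work done by the electric force is W_field = −ΔU = −q(V_B − V_A) = q(V_A − V_B).
At A: distance to the source charge is 0.352 m; V_A = kq₁/r = 1.53×10⁵ V.
At B: distance to the source charge is 0.835 m; V_B = kq₁/r = 6.43×10⁴ V.
ΔV = V_B − V_A = -8.83×10⁴ V.
W_field = −qΔV = −(2.63×10⁻⁶ C)(-8.83×10⁴ V) = 0.232 J.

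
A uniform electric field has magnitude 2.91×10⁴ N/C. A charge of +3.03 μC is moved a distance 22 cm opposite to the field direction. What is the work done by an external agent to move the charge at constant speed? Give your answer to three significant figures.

0.0194 J

The potential change for a displacement 22 cm opposite to the field direction is ΔV = +Ed = 6400 V.
W_ext = qΔV = 0.0194 J.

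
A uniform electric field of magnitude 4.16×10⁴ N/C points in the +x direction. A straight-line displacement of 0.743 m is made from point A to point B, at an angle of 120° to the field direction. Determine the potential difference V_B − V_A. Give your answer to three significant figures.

1.55×10⁴ V

Only the component of displacement along E changes the potential: ΔV = −E·d·cosθ.
ΔV = −(4.16×10⁴ V/m)(0.743 m)cos120° = 1.55×10⁴ V.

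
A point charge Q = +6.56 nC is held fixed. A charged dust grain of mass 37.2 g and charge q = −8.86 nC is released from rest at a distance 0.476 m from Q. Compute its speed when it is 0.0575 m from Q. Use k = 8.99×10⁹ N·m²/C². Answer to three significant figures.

0.0207 m/s

Only the electrostatic force acts, so mechanical energy is conserved: ½mv² = U₁ − U₂ = kQq(1/r₁ − 1/r₂).
U₁ − U₂ = (8.99×10⁹ N·m²/C²)(6.56×10⁻⁹ C)(-8.86×10⁻⁹ C)(1/0.476 − 1/0.0575) = 7.99×10⁻⁶ J.
v = √(2·7.99×10⁻⁶/0.0372) = 0.0207 m/s.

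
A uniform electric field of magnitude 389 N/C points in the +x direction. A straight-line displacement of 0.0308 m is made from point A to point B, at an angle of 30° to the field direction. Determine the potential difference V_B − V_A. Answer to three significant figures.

-10.4 V

Only the component of displacement along E changes the potential: ΔV = −E·d·cosθ.
ΔV = −(389 V/m)(0.0308 m)cos30° = -10.4 V.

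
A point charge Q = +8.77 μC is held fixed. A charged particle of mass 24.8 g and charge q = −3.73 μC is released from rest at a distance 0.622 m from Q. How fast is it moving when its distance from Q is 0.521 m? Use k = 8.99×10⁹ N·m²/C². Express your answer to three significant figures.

Only the electrostatic force acts, so mechanical energy is conserved: ½mv² = U₁ − U₂ = kQq(1/r₁ − 1/r₂).
U₁ − U₂ = (8.99×10⁹ N·m²/C²)(8.77×10⁻⁶ C)(-3.73×10⁻⁶ C)(1/0.622 − 1/0.521) = 0.0917 J.
v = √(2·0.0917/0.0248) = 2.72 m/s.

2.72 m/s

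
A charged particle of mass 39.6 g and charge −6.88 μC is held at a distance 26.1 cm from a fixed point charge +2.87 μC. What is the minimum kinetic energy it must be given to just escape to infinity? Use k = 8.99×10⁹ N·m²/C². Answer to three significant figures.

0.680 J

To just escape, total mechanical energy must reach zero at infinity: ½mv²_min + U = 0, so ½mv²_min = −U = |kQq|/r.
|U| = |kQq|/r = (8.99×10⁹ N·m²/C²)(2.87×10⁻⁶)(6.88×10⁻⁶)/(0.261) = 0.680 J.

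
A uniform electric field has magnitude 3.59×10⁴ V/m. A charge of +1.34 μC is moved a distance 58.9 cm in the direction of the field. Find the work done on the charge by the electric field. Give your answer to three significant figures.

0.0283 J

The potential change for a displacement 58.9 cm in the direction of the field is ΔV = −Ed = -2.11×10⁴ V.
W_field = −qΔV = 0.0283 J.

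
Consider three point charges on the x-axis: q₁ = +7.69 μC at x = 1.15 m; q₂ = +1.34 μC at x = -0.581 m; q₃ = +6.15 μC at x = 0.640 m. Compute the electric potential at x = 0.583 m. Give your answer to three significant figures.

The total potential is the scalar sum of each charge's contribution, V = Σ kqᵢ/rᵢ.
Distances from the field point to each charge: r₁ = 0.567 m, r₂ = 1.16 m, r₃ = 0.0570 m.
V = k[(7.69×10⁻⁶)/(0.567) + (1.34×10⁻⁶)/(1.16) + (6.15×10⁻⁶)/(0.0570)] = 1.10×10⁶ V.

1.10×10⁶ V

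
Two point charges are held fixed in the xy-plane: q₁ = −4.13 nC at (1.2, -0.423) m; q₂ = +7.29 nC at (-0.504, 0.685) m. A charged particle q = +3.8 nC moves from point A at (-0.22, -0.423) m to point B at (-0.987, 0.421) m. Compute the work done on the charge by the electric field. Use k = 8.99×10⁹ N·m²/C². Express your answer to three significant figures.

The work done by the electric force is W_field = −ΔU = −q(V_B − V_A) = q(V_A − V_B).
At A: distances to the source charges are 1.42 m, 1.14 m; V_A = Σ kqᵢ/rᵢ = 31.1 V.
At B: distances to the source charges are 2.34 m, 0.550 m; V_B = Σ kqᵢ/rᵢ = 103 V.
ΔV = V_B − V_A = 72.1 V.
W_field = −qΔV = −(3.80×10⁻⁹ C)(72.1 V) = -2.74×10⁻⁷ J.

-2.74×10⁻⁷ J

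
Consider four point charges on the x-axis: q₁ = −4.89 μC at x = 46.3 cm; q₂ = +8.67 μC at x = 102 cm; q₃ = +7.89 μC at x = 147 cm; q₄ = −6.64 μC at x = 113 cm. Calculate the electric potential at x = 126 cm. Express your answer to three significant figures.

1.48×10⁵ V

Electric potential is a scalar, so the contributions from each charge add algebraically: V = Σ kqᵢ/rᵢ.
Distances from the field point to each charge: r₁ = 0.797 m, r₂ = 0.240 m, r₃ = 0.210 m, r₄ = 0.130 m.
V = k[(-4.89×10⁻⁶)/(0.797) + (8.67×10⁻⁶)/(0.240) + (7.89×10⁻⁶)/(0.210) + (-6.64×10⁻⁶)/(0.130)] = 1.48×10⁵ V.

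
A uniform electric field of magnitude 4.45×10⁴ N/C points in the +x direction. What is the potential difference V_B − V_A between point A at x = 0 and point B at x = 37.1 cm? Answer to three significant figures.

-1.65×10⁴ V

In a uniform field, potential decreases in the direction of E: V_B − V_A = −E·Δx.
V_B − V_A = −(4.45×10⁴ V/m)(0.371 m) = -1.65×10⁴ V.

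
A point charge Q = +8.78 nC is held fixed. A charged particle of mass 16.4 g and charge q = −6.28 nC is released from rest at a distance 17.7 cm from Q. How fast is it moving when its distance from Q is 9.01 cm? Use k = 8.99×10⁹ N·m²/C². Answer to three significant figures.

Only the electrostatic force acts, so mechanical energy is conserved: ½mv² = U₁ − U₂ = kQq(1/r₁ − 1/r₂).
U₁ − U₂ = (8.99×10⁹ N·m²/C²)(8.78×10⁻⁹ C)(-6.28×10⁻⁹ C)(1/0.177 − 1/0.0901) = 2.70×10⁻⁶ J.
v = √(2·2.70×10⁻⁶/0.0164) = 0.0181 m/s.

0.0181 m/s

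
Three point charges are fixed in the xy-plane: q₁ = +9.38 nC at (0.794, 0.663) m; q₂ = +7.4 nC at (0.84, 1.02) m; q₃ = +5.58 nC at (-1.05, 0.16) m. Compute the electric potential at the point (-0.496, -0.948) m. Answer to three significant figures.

Electric potential is a scalar, so the contributions from each charge add algebraically: V = Σ kqᵢ/rᵢ.
Distances from the field point to each charge: r₁ = 2.06 m, r₂ = 2.38 m, r₃ = 1.24 m.
V = k[(9.38×10⁻⁹)/(2.06) + (7.40×10⁻⁹)/(2.38) + (5.58×10⁻⁹)/(1.24)] = 109 V.

109 V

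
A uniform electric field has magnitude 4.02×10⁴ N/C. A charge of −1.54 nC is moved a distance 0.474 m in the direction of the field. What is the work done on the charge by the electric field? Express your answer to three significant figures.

The potential change for a displacement 0.474 m in the direction of the field is ΔV = −Ed = -1.91×10⁴ V.
W_field = −qΔV = -2.93×10⁻⁵ J.

-2.93×10⁻⁵ J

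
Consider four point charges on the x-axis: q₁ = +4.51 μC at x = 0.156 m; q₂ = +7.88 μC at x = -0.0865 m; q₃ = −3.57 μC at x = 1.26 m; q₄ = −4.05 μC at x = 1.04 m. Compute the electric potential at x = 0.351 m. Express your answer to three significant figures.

The total potential is the scalar sum of each charge's contribution, V = Σ kqᵢ/rᵢ.
Distances from the field point to each charge: r₁ = 0.195 m, r₂ = 0.438 m, r₃ = 0.909 m, r₄ = 0.689 m.
V = k[(4.51×10⁻⁶)/(0.195) + (7.88×10⁻⁶)/(0.438) + (-3.57×10⁻⁶)/(0.909) + (-4.05×10⁻⁶)/(0.689)] = 2.82×10⁵ V.

2.82×10⁵ V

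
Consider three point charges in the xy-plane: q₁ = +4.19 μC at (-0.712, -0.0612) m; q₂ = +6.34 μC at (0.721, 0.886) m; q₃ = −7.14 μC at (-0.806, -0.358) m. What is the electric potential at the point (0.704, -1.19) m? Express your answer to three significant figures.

1.10×10⁴ V

The total potential is the scalar sum of each charge's contribution, V = Σ kqᵢ/rᵢ.
Distances from the field point to each charge: r₁ = 1.81 m, r₂ = 2.08 m, r₃ = 1.72 m.
V = k[(4.19×10⁻⁶)/(1.81) + (6.34×10⁻⁶)/(2.08) + (-7.14×10⁻⁶)/(1.72)] = 1.10×10⁴ V.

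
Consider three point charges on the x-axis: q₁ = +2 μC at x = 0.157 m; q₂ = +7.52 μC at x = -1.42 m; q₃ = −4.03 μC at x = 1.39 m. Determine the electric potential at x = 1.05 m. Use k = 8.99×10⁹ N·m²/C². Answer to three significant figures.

Electric potential is a scalar, so the contributions from each charge add algebraically: V = Σ kqᵢ/rᵢ.
Distances from the field point to each charge: r₁ = 0.893 m, r₂ = 2.47 m, r₃ = 0.340 m.
V = k[(2.00×10⁻⁶)/(0.893) + (7.52×10⁻⁶)/(2.47) + (-4.03×10⁻⁶)/(0.340)] = -5.91×10⁴ V.

-5.91×10⁴ V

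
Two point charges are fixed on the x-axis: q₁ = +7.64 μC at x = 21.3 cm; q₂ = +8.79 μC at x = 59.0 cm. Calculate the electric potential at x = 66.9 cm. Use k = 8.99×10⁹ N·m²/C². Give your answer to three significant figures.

1.15×10⁶ V

The total potential is the scalar sum of each charge's contribution, V = Σ kqᵢ/rᵢ.
Distances from the field point to each charge: r₁ = 0.456 m, r₂ = 0.0790 m.
V = k[(7.64×10⁻⁶)/(0.456) + (8.79×10⁻⁶)/(0.0790)] = 1.15×10⁶ V.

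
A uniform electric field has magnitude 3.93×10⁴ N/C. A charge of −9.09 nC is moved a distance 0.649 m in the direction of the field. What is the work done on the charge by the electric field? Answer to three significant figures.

The potential change for a displacement 0.649 m in the direction of the field is ΔV = −Ed = -2.55×10⁴ V.
W_field = −qΔV = -2.32×10⁻⁴ J.

-2.32×10⁻⁴ J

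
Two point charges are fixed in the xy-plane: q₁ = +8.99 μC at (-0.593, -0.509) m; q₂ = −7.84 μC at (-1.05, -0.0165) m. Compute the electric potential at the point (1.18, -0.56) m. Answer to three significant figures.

1.49×10⁴ V

The total potential is the scalar sum of each charge's contribution, V = Σ kqᵢ/rᵢ.
Distances from the field point to each charge: r₁ = 1.77 m, r₂ = 2.30 m.
V = k[(8.99×10⁻⁶)/(1.77) + (-7.84×10⁻⁶)/(2.30)] = 1.49×10⁴ V.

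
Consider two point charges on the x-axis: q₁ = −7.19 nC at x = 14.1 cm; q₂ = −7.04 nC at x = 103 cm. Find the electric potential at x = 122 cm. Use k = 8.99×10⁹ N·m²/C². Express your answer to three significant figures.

-393 V

The total potential is the scalar sum of each charge's contribution, V = Σ kqᵢ/rᵢ.
Distances from the field point to each charge: r₁ = 1.08 m, r₂ = 0.190 m.
V = k[(-7.19×10⁻⁹)/(1.08) + (-7.04×10⁻⁹)/(0.190)] = -393 V.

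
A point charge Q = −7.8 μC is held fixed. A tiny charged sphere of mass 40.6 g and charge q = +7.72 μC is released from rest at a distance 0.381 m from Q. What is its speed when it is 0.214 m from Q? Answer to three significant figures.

7.39 m/s

Only the electrostatic force acts, so mechanical energy is conserved: ½mv² = U₁ − U₂ = kQq(1/r₁ − 1/r₂).
U₁ − U₂ = (8.99×10⁹ N·m²/C²)(-7.80×10⁻⁶ C)(7.72×10⁻⁶ C)(1/0.381 − 1/0.214) = 1.11 J.
v = √(2·1.11/0.0406) = 7.39 m/s.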